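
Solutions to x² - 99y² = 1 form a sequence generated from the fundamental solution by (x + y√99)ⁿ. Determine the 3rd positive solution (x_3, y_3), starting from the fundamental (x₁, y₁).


Step 1: Find the fundamental solution (x₁, y₁) of x² - 99y² = 1.
  Expand √99 as a continued fraction. a₀ = ⌊√99⌋ = 9; iterate m_{k+1} = d_k·a_k − m_k, d_{k+1} = (99 − m_{k+1}²)/d_k, a_{k+1} = ⌊(a₀ + m_{k+1})/d_{k+1}⌋ (starting m₀ = 0, d₀ = 1), with convergents p_k = a_k·p_{k-1} + p_{k-2}, q_k = a_k·q_{k-1} + q_{k-2} (p₋₁ = 1, q₋₁ = 0):
  k = 0: a₀ = 9; p₀/q₀ = 9/1; p₀² − 99·q₀² = 81 − 99 = -18.
  k = 1: m = 9, d = 18, a = ⌊(9 + 9)/18⌋ = 1; p/q = (1·9 + 1)/(1·1 + 0) = 10/1; p² − 99·q² = 100 − 99 = 1.
  The first convergent with p² − 99·q² = 1 gives the fundamental solution (x₁, y₁) = (10, 1).
Step 2: Apply the recurrence (x_{n+1}, y_{n+1}) = (x₁x_n + 99y₁y_n, x₁y_n + y₁x_n) repeatedly.
  From (x_1, y_1) = (10, 1): x_2 = 10·10 + 99·1·1 = 199; y_2 = 10·1 + 1·10 = 20.
  From (x_2, y_2) = (199, 20): x_3 = 10·199 + 99·1·20 = 3970; y_3 = 10·20 + 1·199 = 399.
Step 3: Verify x_3² - 99·y_3² = 15760900 - 15760899 = 1 (should be 1). ✓

(x_1, y_1) = (10, 1); (x_3, y_3) = (3970, 399).


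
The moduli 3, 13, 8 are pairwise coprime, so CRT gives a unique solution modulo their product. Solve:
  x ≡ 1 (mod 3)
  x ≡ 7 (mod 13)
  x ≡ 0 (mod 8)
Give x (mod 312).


Moduli 3, 13, 8 are pairwise coprime; by CRT there is a unique solution modulo M = 3 · 13 · 8 = 312.
Solve pairwise, accumulating the modulus:
  Start with x ≡ 1 (mod 3).
  Combine with x ≡ 7 (mod 13): since gcd(3, 13) = 1, we get a unique residue mod 39.
    Write x = 1 + 3·t and substitute into x ≡ 7 (mod 13): 3·t ≡ 7 − 1 = 6 (mod 13).
    The inverse of 3 mod 13 is 9 (since 3·9 = 27 = 2·13 + 1), so t ≡ 9·6 = 54 ≡ 2 (mod 13).
    Then x = 1 + 3·2 = 7, valid modulo lcm(3, 13) = 39: x ≡ 7 (mod 39).
  Combine with x ≡ 0 (mod 8): since gcd(39, 8) = 1, we get a unique residue mod 312.
    Write x = 7 + 39·t and substitute into x ≡ 0 (mod 8): 39·t ≡ 0 − 7 = -7 (mod 8).
    Reduce coefficients mod 8: 7·t ≡ 1 (mod 8).
    The inverse of 7 mod 8 is 7 (since 7·7 = 49 = 6·8 + 1), so t ≡ 7·1 = 7 ≡ 7 (mod 8).
    Then x = 7 + 39·7 = 280, valid modulo lcm(39, 8) = 312: x ≡ 280 (mod 312).
Verify: 280 mod 3 = 1 ✓, 280 mod 13 = 7 ✓, 280 mod 8 = 0 ✓.

x ≡ 280 (mod 312).


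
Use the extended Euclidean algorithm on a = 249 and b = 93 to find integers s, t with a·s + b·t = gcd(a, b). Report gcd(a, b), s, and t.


Euclidean algorithm on (249, 93) — divide until remainder is 0:
  249 = 2 · 93 + 63
  93 = 1 · 63 + 30
  63 = 2 · 30 + 3
  30 = 10 · 3 + 0
gcd(249, 93) = 3.
Track Bezout coefficients alongside the remainders: start with r₀ = 249 = a·1 + b·0 (s = 1, t = 0) and r₁ = 93 = a·0 + b·1 (s = 0, t = 1); each new remainder r_{k+1} = r_{k-1} − q_k·r_k inherits s_{k+1} = s_{k-1} − q_k·s_k, t_{k+1} = t_{k-1} − q_k·t_k, so r_k = a·s_k + b·t_k at every step:
  q = 2: r = 63, s = 1 − 2·0 = 1, t = 0 − 2·1 = -2  (check: 249·1 + 93·(-2) = 63)
  q = 1: r = 30, s = 0 − 1·1 = -1, t = 1 − 1·(-2) = 3  (check: 249·(-1) + 93·3 = 30)
  q = 2: r = 3, s = 1 − 2·(-1) = 3, t = -2 − 2·3 = -8  (check: 249·3 + 93·(-8) = 3)
The row with r = 3 (the gcd) gives the Bezout coefficients s = 3, t = -8.
Result: 249 · (3) + 93 · (-8) = 3.

gcd(249, 93) = 3; s = 3, t = -8 (check: 249·3 + 93·(-8) = 3).


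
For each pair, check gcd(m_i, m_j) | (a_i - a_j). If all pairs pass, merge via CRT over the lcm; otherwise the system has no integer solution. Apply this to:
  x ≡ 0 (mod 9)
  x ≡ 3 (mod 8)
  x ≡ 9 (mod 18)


Moduli 9, 8, 18 are not pairwise coprime, so CRT works modulo lcm(m_i) when all pairwise compatibility conditions hold.
Pairwise compatibility: gcd(m_i, m_j) must divide a_i - a_j for every pair.
Merge one congruence at a time:
  Start: x ≡ 0 (mod 9).
  Combine with x ≡ 3 (mod 8): gcd(9, 8) = 1; 3 - 0 = 3, which IS divisible by 1, so compatible.
    Write x = 0 + 9·t and substitute into x ≡ 3 (mod 8): 9·t ≡ 3 − 0 = 3 (mod 8).
    Reduce coefficients mod 8: 1·t ≡ 3 (mod 8).
    So t ≡ 3 (mod 8).
    Then x = 0 + 9·3 = 27, valid modulo lcm(9, 8) = 72: x ≡ 27 (mod 72).
  Combine with x ≡ 9 (mod 18): gcd(72, 18) = 18; 9 - 27 = -18, which IS divisible by 18, so compatible.
    Write x = 27 + 72·t and substitute into x ≡ 9 (mod 18): 72·t ≡ 9 − 27 = -18 (mod 18).
    Divide the congruence (and modulus) by g = 18: 4·t ≡ -1 (mod 1).
    Modulo 1 every t works; take t = 0.
    Then x = 27 + 72·0 = 27, valid modulo lcm(72, 18) = 72: x ≡ 27 (mod 72).
Verify: 27 mod 9 = 0, 27 mod 8 = 3, 27 mod 18 = 9.

x ≡ 27 (mod 72).


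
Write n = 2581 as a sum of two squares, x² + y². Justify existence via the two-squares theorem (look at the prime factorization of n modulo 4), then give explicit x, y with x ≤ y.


Step 1: Factor n = 2581 = 29 · 89.
Step 2: Check the mod-4 condition on each prime factor: 29 ≡ 1 (mod 4), exponent 1; 89 ≡ 1 (mod 4), exponent 1.
All primes ≡ 3 (mod 4) appear to even exponent (or don't appear), so by the two-squares theorem n IS expressible as a sum of two squares.
Step 3: Build a representation. Here n = 29 · 89 is a product of primes ≡ 1 (mod 4). Each prime p ≡ 1 (mod 4) is itself a sum of two squares; find a² by testing p − a² for a perfect square:
  29: 29 − 1² = 28, 29 − 2² = 25 = 5² ⇒ 29 = 2² + 5².
  89: 89 − 1² = 88, 89 − 2² = 85, 89 − 3² = 80, 89 − 4² = 73, 89 − 5² = 64 = 8² ⇒ 89 = 5² + 8².
  Combine using the Brahmagupta–Fibonacci identity (a² + b²)(c² + d²) = (ac − bd)² + (ad + bc)² = (ac + bd)² + (ad − bc)²:
  29 · 89 = 2581: from (2² + 5²)(5² + 8²), take (2·5 − 5·8, 2·8 + 5·5) = (10 − 40, 16 + 25) = (-30, 41); dropping signs (only squares matter) gives (30, 41); check 30² + 41² = 900 + 1681 = 2581 ✓.
Step 4: Order so x ≤ y and verify: 30² + 41² = 900 + 1681 = 2581 = n. ✓

n = 2581 = 30² + 41² (one valid representation with x ≤ y).


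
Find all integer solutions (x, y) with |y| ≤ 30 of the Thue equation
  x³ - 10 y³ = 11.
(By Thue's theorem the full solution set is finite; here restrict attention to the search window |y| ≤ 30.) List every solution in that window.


The equation is x³ - 10y³ = 11. For fixed y, x³ = 10·y³ + 11, so a solution requires the RHS to be a perfect cube.
Strategy: iterate y from -30 to 30, compute RHS = 10·y³ + 11, and check whether it is a (positive or negative) perfect cube.
Check small values of y:
  y = 0: RHS = 11 is not a perfect cube.
  y = 1: RHS = 21 is not a perfect cube.
  y = -1: RHS = 1 = (1)³ ⇒ x = 1 works.
  y = 2: RHS = 91 is not a perfect cube.
  y = -2: RHS = -69 is not a perfect cube.
  y = 3: RHS = 281 is not a perfect cube.
  y = -3: RHS = -259 is not a perfect cube.
Continuing the search up to |y| = 30 finds no further solutions beyond those listed.
Collected solutions: (1, -1).

Solutions (with |y| ≤ 30): (1, -1).


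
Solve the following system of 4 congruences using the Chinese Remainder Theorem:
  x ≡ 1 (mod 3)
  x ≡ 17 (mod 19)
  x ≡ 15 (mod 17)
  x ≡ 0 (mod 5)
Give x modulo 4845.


Product of moduli M = 3 · 19 · 17 · 5 = 4845.
Merge one congruence at a time:
  Start: x ≡ 1 (mod 3).
  Combine with x ≡ 17 (mod 19); new modulus lcm = 57.
    Write x = 1 + 3·t and substitute into x ≡ 17 (mod 19): 3·t ≡ 17 − 1 = 16 (mod 19).
    The inverse of 3 mod 19 is 13 (since 3·13 = 39 = 2·19 + 1), so t ≡ 13·16 = 208 ≡ 18 (mod 19).
    Then x = 1 + 3·18 = 55, valid modulo lcm(3, 19) = 57: x ≡ 55 (mod 57).
  Combine with x ≡ 15 (mod 17); new modulus lcm = 969.
    Write x = 55 + 57·t and substitute into x ≡ 15 (mod 17): 57·t ≡ 15 − 55 = -40 (mod 17).
    Reduce coefficients mod 17: 6·t ≡ 11 (mod 17).
    The inverse of 6 mod 17 is 3 (since 6·3 = 18 = 1·17 + 1), so t ≡ 3·11 = 33 ≡ 16 (mod 17).
    Then x = 55 + 57·16 = 967, valid modulo lcm(57, 17) = 969: x ≡ 967 (mod 969).
  Combine with x ≡ 0 (mod 5); new modulus lcm = 4845.
    Write x = 967 + 969·t and substitute into x ≡ 0 (mod 5): 969·t ≡ 0 − 967 = -967 (mod 5).
    Reduce coefficients mod 5: 4·t ≡ 3 (mod 5).
    The inverse of 4 mod 5 is 4 (since 4·4 = 16 = 3·5 + 1), so t ≡ 4·3 = 12 ≡ 2 (mod 5).
    Then x = 967 + 969·2 = 2905, valid modulo lcm(969, 5) = 4845: x ≡ 2905 (mod 4845).
Verify against each original: 2905 mod 3 = 1, 2905 mod 19 = 17, 2905 mod 17 = 15, 2905 mod 5 = 0.

x ≡ 2905 (mod 4845).


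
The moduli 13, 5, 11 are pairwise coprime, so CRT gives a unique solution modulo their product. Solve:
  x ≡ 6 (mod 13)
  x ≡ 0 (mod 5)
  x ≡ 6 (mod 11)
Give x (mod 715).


Moduli 13, 5, 11 are pairwise coprime; by CRT there is a unique solution modulo M = 13 · 5 · 11 = 715.
Solve pairwise, accumulating the modulus:
  Start with x ≡ 6 (mod 13).
  Combine with x ≡ 0 (mod 5): since gcd(13, 5) = 1, we get a unique residue mod 65.
    Write x = 6 + 13·t and substitute into x ≡ 0 (mod 5): 13·t ≡ 0 − 6 = -6 (mod 5).
    Reduce coefficients mod 5: 3·t ≡ 4 (mod 5).
    The inverse of 3 mod 5 is 2 (since 3·2 = 6 = 1·5 + 1), so t ≡ 2·4 = 8 ≡ 3 (mod 5).
    Then x = 6 + 13·3 = 45, valid modulo lcm(13, 5) = 65: x ≡ 45 (mod 65).
  Combine with x ≡ 6 (mod 11): since gcd(65, 11) = 1, we get a unique residue mod 715.
    Write x = 45 + 65·t and substitute into x ≡ 6 (mod 11): 65·t ≡ 6 − 45 = -39 (mod 11).
    Reduce coefficients mod 11: 10·t ≡ 5 (mod 11).
    The inverse of 10 mod 11 is 10 (since 10·10 = 100 = 9·11 + 1), so t ≡ 10·5 = 50 ≡ 6 (mod 11).
    Then x = 45 + 65·6 = 435, valid modulo lcm(65, 11) = 715: x ≡ 435 (mod 715).
Verify: 435 mod 13 = 6 ✓, 435 mod 5 = 0 ✓, 435 mod 11 = 6 ✓.

x ≡ 435 (mod 715).


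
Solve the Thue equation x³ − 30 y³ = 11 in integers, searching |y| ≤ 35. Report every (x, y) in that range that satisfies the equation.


The equation is x³ - 30y³ = 11. For fixed y, x³ = 30·y³ + 11, so a solution requires the RHS to be a perfect cube.
Strategy: iterate y from -35 to 35, compute RHS = 30·y³ + 11, and check whether it is a (positive or negative) perfect cube.
Check small values of y:
  y = 0: RHS = 11 is not a perfect cube.
  y = 1: RHS = 41 is not a perfect cube.
  y = -1: RHS = -19 is not a perfect cube.
  y = 2: RHS = 251 is not a perfect cube.
  y = -2: RHS = -229 is not a perfect cube.
  y = 3: RHS = 821 is not a perfect cube.
  y = -3: RHS = -799 is not a perfect cube.
Continuing the search up to |y| = 35 finds no solutions either.
No (x, y) in the scanned range satisfies the equation.

No integer solutions with |y| ≤ 35.


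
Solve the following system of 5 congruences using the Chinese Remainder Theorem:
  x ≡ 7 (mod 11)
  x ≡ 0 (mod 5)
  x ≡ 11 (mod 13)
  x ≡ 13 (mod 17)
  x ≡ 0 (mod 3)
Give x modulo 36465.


Product of moduli M = 11 · 5 · 13 · 17 · 3 = 36465.
Merge one congruence at a time:
  Start: x ≡ 7 (mod 11).
  Combine with x ≡ 0 (mod 5); new modulus lcm = 55.
    Write x = 7 + 11·t and substitute into x ≡ 0 (mod 5): 11·t ≡ 0 − 7 = -7 (mod 5).
    Reduce coefficients mod 5: 1·t ≡ 3 (mod 5).
    So t ≡ 3 (mod 5).
    Then x = 7 + 11·3 = 40, valid modulo lcm(11, 5) = 55: x ≡ 40 (mod 55).
  Combine with x ≡ 11 (mod 13); new modulus lcm = 715.
    Write x = 40 + 55·t and substitute into x ≡ 11 (mod 13): 55·t ≡ 11 − 40 = -29 (mod 13).
    Reduce coefficients mod 13: 3·t ≡ 10 (mod 13).
    The inverse of 3 mod 13 is 9 (since 3·9 = 27 = 2·13 + 1), so t ≡ 9·10 = 90 ≡ 12 (mod 13).
    Then x = 40 + 55·12 = 700, valid modulo lcm(55, 13) = 715: x ≡ 700 (mod 715).
  Combine with x ≡ 13 (mod 17); new modulus lcm = 12155.
    Write x = 700 + 715·t and substitute into x ≡ 13 (mod 17): 715·t ≡ 13 − 700 = -687 (mod 17).
    Reduce coefficients mod 17: 1·t ≡ 10 (mod 17).
    So t ≡ 10 (mod 17).
    Then x = 700 + 715·10 = 7850, valid modulo lcm(715, 17) = 12155: x ≡ 7850 (mod 12155).
  Combine with x ≡ 0 (mod 3); new modulus lcm = 36465.
    Write x = 7850 + 12155·t and substitute into x ≡ 0 (mod 3): 12155·t ≡ 0 − 7850 = -7850 (mod 3).
    Reduce coefficients mod 3: 2·t ≡ 1 (mod 3).
    The inverse of 2 mod 3 is 2 (since 2·2 = 4 = 1·3 + 1), so t ≡ 2·1 = 2 ≡ 2 (mod 3).
    Then x = 7850 + 12155·2 = 32160, valid modulo lcm(12155, 3) = 36465: x ≡ 32160 (mod 36465).
Verify against each original: 32160 mod 11 = 7, 32160 mod 5 = 0, 32160 mod 13 = 11, 32160 mod 17 = 13, 32160 mod 3 = 0.

x ≡ 32160 (mod 36465).


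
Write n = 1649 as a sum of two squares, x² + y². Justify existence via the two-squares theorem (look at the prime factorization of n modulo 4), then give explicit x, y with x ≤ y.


Step 1: Factor n = 1649 = 17 · 97.
Step 2: Check the mod-4 condition on each prime factor: 17 ≡ 1 (mod 4), exponent 1; 97 ≡ 1 (mod 4), exponent 1.
All primes ≡ 3 (mod 4) appear to even exponent (or don't appear), so by the two-squares theorem n IS expressible as a sum of two squares.
Step 3: Build a representation. Here n = 17 · 97 is a product of primes ≡ 1 (mod 4). Each prime p ≡ 1 (mod 4) is itself a sum of two squares; find a² by testing p − a² for a perfect square:
  17: 17 − 1² = 16 = 4² ⇒ 17 = 1² + 4².
  97: 97 − 1² = 96, 97 − 2² = 93, 97 − 3² = 88, 97 − 4² = 81 = 9² ⇒ 97 = 4² + 9².
  Combine using the Brahmagupta–Fibonacci identity (a² + b²)(c² + d²) = (ac − bd)² + (ad + bc)² = (ac + bd)² + (ad − bc)²:
  17 · 97 = 1649: from (1² + 4²)(4² + 9²), take (1·4 − 4·9, 1·9 + 4·4) = (4 − 36, 9 + 16) = (-32, 25); dropping signs (only squares matter) gives (32, 25); check 32² + 25² = 1024 + 625 = 1649 ✓.
Step 4: Order so x ≤ y and verify: 25² + 32² = 625 + 1024 = 1649 = n. ✓

n = 1649 = 25² + 32² (one valid representation with x ≤ y).


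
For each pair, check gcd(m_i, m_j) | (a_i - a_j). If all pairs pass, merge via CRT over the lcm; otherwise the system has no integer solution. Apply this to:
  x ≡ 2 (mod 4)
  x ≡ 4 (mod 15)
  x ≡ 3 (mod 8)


Moduli 4, 15, 8 are not pairwise coprime, so CRT works modulo lcm(m_i) when all pairwise compatibility conditions hold.
Pairwise compatibility: gcd(m_i, m_j) must divide a_i - a_j for every pair.
Merge one congruence at a time:
  Start: x ≡ 2 (mod 4).
  Combine with x ≡ 4 (mod 15): gcd(4, 15) = 1; 4 - 2 = 2, which IS divisible by 1, so compatible.
    Write x = 2 + 4·t and substitute into x ≡ 4 (mod 15): 4·t ≡ 4 − 2 = 2 (mod 15).
    The inverse of 4 mod 15 is 4 (since 4·4 = 16 = 1·15 + 1), so t ≡ 4·2 = 8 ≡ 8 (mod 15).
    Then x = 2 + 4·8 = 34, valid modulo lcm(4, 15) = 60: x ≡ 34 (mod 60).
  Combine with x ≡ 3 (mod 8): gcd(60, 8) = 4, and 3 - 34 = -31 is NOT divisible by 4.
    ⇒ system is inconsistent (no integer solution).

No solution (the system is inconsistent).


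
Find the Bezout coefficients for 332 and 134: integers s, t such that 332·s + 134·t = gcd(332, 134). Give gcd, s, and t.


Euclidean algorithm on (332, 134) — divide until remainder is 0:
  332 = 2 · 134 + 64
  134 = 2 · 64 + 6
  64 = 10 · 6 + 4
  6 = 1 · 4 + 2
  4 = 2 · 2 + 0
gcd(332, 134) = 2.
Track Bezout coefficients alongside the remainders: start with r₀ = 332 = a·1 + b·0 (s = 1, t = 0) and r₁ = 134 = a·0 + b·1 (s = 0, t = 1); each new remainder r_{k+1} = r_{k-1} − q_k·r_k inherits s_{k+1} = s_{k-1} − q_k·s_k, t_{k+1} = t_{k-1} − q_k·t_k, so r_k = a·s_k + b·t_k at every step:
  q = 2: r = 64, s = 1 − 2·0 = 1, t = 0 − 2·1 = -2  (check: 332·1 + 134·(-2) = 64)
  q = 2: r = 6, s = 0 − 2·1 = -2, t = 1 − 2·(-2) = 5  (check: 332·(-2) + 134·5 = 6)
  q = 10: r = 4, s = 1 − 10·(-2) = 21, t = -2 − 10·5 = -52  (check: 332·21 + 134·(-52) = 4)
  q = 1: r = 2, s = -2 − 1·21 = -23, t = 5 − 1·(-52) = 57  (check: 332·(-23) + 134·57 = 2)
The row with r = 2 (the gcd) gives the Bezout coefficients s = -23, t = 57.
Result: 332 · (-23) + 134 · (57) = 2.

gcd(332, 134) = 2; s = -23, t = 57 (check: 332·(-23) + 134·57 = 2).


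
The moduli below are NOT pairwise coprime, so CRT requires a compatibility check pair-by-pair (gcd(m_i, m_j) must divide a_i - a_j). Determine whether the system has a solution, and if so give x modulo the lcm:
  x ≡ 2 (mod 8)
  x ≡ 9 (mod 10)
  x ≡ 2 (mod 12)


Moduli 8, 10, 12 are not pairwise coprime, so CRT works modulo lcm(m_i) when all pairwise compatibility conditions hold.
Pairwise compatibility: gcd(m_i, m_j) must divide a_i - a_j for every pair.
Merge one congruence at a time:
  Start: x ≡ 2 (mod 8).
  Combine with x ≡ 9 (mod 10): gcd(8, 10) = 2, and 9 - 2 = 7 is NOT divisible by 2.
    ⇒ system is inconsistent (no integer solution).

No solution (the system is inconsistent).


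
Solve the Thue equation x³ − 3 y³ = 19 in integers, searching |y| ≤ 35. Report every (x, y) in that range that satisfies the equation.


The equation is x³ - 3y³ = 19. For fixed y, x³ = 3·y³ + 19, so a solution requires the RHS to be a perfect cube.
Strategy: iterate y from -35 to 35, compute RHS = 3·y³ + 19, and check whether it is a (positive or negative) perfect cube.
Check small values of y:
  y = 0: RHS = 19 is not a perfect cube.
  y = 1: RHS = 22 is not a perfect cube.
  y = -1: RHS = 16 is not a perfect cube.
  y = 2: RHS = 43 is not a perfect cube.
  y = -2: RHS = -5 is not a perfect cube.
  y = 3: RHS = 100 is not a perfect cube.
  y = -3: RHS = -62 is not a perfect cube.
Continuing the search up to |y| = 35 finds no solutions either.
No (x, y) in the scanned range satisfies the equation.

No integer solutions with |y| ≤ 35.


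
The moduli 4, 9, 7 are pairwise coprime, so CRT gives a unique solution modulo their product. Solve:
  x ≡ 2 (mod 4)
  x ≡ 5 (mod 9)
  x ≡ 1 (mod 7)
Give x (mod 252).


Moduli 4, 9, 7 are pairwise coprime; by CRT there is a unique solution modulo M = 4 · 9 · 7 = 252.
Solve pairwise, accumulating the modulus:
  Start with x ≡ 2 (mod 4).
  Combine with x ≡ 5 (mod 9): since gcd(4, 9) = 1, we get a unique residue mod 36.
    Write x = 2 + 4·t and substitute into x ≡ 5 (mod 9): 4·t ≡ 5 − 2 = 3 (mod 9).
    The inverse of 4 mod 9 is 7 (since 4·7 = 28 = 3·9 + 1), so t ≡ 7·3 = 21 ≡ 3 (mod 9).
    Then x = 2 + 4·3 = 14, valid modulo lcm(4, 9) = 36: x ≡ 14 (mod 36).
  Combine with x ≡ 1 (mod 7): since gcd(36, 7) = 1, we get a unique residue mod 252.
    Write x = 14 + 36·t and substitute into x ≡ 1 (mod 7): 36·t ≡ 1 − 14 = -13 (mod 7).
    Reduce coefficients mod 7: 1·t ≡ 1 (mod 7).
    So t ≡ 1 (mod 7).
    Then x = 14 + 36·1 = 50, valid modulo lcm(36, 7) = 252: x ≡ 50 (mod 252).
Verify: 50 mod 4 = 2 ✓, 50 mod 9 = 5 ✓, 50 mod 7 = 1 ✓.

x ≡ 50 (mod 252).


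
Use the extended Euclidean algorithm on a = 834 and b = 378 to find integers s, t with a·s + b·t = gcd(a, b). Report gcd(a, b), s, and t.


Euclidean algorithm on (834, 378) — divide until remainder is 0:
  834 = 2 · 378 + 78
  378 = 4 · 78 + 66
  78 = 1 · 66 + 12
  66 = 5 · 12 + 6
  12 = 2 · 6 + 0
gcd(834, 378) = 6.
Track Bezout coefficients alongside the remainders: start with r₀ = 834 = a·1 + b·0 (s = 1, t = 0) and r₁ = 378 = a·0 + b·1 (s = 0, t = 1); each new remainder r_{k+1} = r_{k-1} − q_k·r_k inherits s_{k+1} = s_{k-1} − q_k·s_k, t_{k+1} = t_{k-1} − q_k·t_k, so r_k = a·s_k + b·t_k at every step:
  q = 2: r = 78, s = 1 − 2·0 = 1, t = 0 − 2·1 = -2  (check: 834·1 + 378·(-2) = 78)
  q = 4: r = 66, s = 0 − 4·1 = -4, t = 1 − 4·(-2) = 9  (check: 834·(-4) + 378·9 = 66)
  q = 1: r = 12, s = 1 − 1·(-4) = 5, t = -2 − 1·9 = -11  (check: 834·5 + 378·(-11) = 12)
  q = 5: r = 6, s = -4 − 5·5 = -29, t = 9 − 5·(-11) = 64  (check: 834·(-29) + 378·64 = 6)
The row with r = 6 (the gcd) gives the Bezout coefficients s = -29, t = 64.
Result: 834 · (-29) + 378 · (64) = 6.

gcd(834, 378) = 6; s = -29, t = 64 (check: 834·(-29) + 378·64 = 6).


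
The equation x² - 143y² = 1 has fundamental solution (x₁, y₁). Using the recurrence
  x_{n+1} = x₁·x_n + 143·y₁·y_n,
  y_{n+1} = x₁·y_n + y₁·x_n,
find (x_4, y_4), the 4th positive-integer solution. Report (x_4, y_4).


Step 1: Find the fundamental solution (x₁, y₁) of x² - 143y² = 1.
  Expand √143 as a continued fraction. a₀ = ⌊√143⌋ = 11; iterate m_{k+1} = d_k·a_k − m_k, d_{k+1} = (143 − m_{k+1}²)/d_k, a_{k+1} = ⌊(a₀ + m_{k+1})/d_{k+1}⌋ (starting m₀ = 0, d₀ = 1), with convergents p_k = a_k·p_{k-1} + p_{k-2}, q_k = a_k·q_{k-1} + q_{k-2} (p₋₁ = 1, q₋₁ = 0):
  k = 0: a₀ = 11; p₀/q₀ = 11/1; p₀² − 143·q₀² = 121 − 143 = -22.
  k = 1: m = 11, d = 22, a = ⌊(11 + 11)/22⌋ = 1; p/q = (1·11 + 1)/(1·1 + 0) = 12/1; p² − 143·q² = 144 − 143 = 1.
  The first convergent with p² − 143·q² = 1 gives the fundamental solution (x₁, y₁) = (12, 1).
Step 2: Apply the recurrence (x_{n+1}, y_{n+1}) = (x₁x_n + 143y₁y_n, x₁y_n + y₁x_n) repeatedly.
  From (x_1, y_1) = (12, 1): x_2 = 12·12 + 143·1·1 = 287; y_2 = 12·1 + 1·12 = 24.
  From (x_2, y_2) = (287, 24): x_3 = 12·287 + 143·1·24 = 6876; y_3 = 12·24 + 1·287 = 575.
  From (x_3, y_3) = (6876, 575): x_4 = 12·6876 + 143·1·575 = 164737; y_4 = 12·575 + 1·6876 = 13776.
Step 3: Verify x_4² - 143·y_4² = 27138279169 - 27138279168 = 1 (should be 1). ✓

(x_1, y_1) = (12, 1); (x_4, y_4) = (164737, 13776).


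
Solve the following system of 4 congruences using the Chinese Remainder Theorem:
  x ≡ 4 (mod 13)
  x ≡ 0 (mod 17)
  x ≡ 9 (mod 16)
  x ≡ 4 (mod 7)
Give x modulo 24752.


Product of moduli M = 13 · 17 · 16 · 7 = 24752.
Merge one congruence at a time:
  Start: x ≡ 4 (mod 13).
  Combine with x ≡ 0 (mod 17); new modulus lcm = 221.
    Write x = 4 + 13·t and substitute into x ≡ 0 (mod 17): 13·t ≡ 0 − 4 = -4 (mod 17).
    Reduce coefficients mod 17: 13·t ≡ 13 (mod 17).
    The inverse of 13 mod 17 is 4 (since 13·4 = 52 = 3·17 + 1), so t ≡ 4·13 = 52 ≡ 1 (mod 17).
    Then x = 4 + 13·1 = 17, valid modulo lcm(13, 17) = 221: x ≡ 17 (mod 221).
  Combine with x ≡ 9 (mod 16); new modulus lcm = 3536.
    Write x = 17 + 221·t and substitute into x ≡ 9 (mod 16): 221·t ≡ 9 − 17 = -8 (mod 16).
    Reduce coefficients mod 16: 13·t ≡ 8 (mod 16).
    The inverse of 13 mod 16 is 5 (since 13·5 = 65 = 4·16 + 1), so t ≡ 5·8 = 40 ≡ 8 (mod 16).
    Then x = 17 + 221·8 = 1785, valid modulo lcm(221, 16) = 3536: x ≡ 1785 (mod 3536).
  Combine with x ≡ 4 (mod 7); new modulus lcm = 24752.
    Write x = 1785 + 3536·t and substitute into x ≡ 4 (mod 7): 3536·t ≡ 4 − 1785 = -1781 (mod 7).
    Reduce coefficients mod 7: 1·t ≡ 4 (mod 7).
    So t ≡ 4 (mod 7).
    Then x = 1785 + 3536·4 = 15929, valid modulo lcm(3536, 7) = 24752: x ≡ 15929 (mod 24752).
Verify against each original: 15929 mod 13 = 4, 15929 mod 17 = 0, 15929 mod 16 = 9, 15929 mod 7 = 4.

x ≡ 15929 (mod 24752).


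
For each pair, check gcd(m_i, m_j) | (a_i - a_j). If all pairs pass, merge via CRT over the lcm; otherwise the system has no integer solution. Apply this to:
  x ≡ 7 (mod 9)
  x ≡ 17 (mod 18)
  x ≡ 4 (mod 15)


Moduli 9, 18, 15 are not pairwise coprime, so CRT works modulo lcm(m_i) when all pairwise compatibility conditions hold.
Pairwise compatibility: gcd(m_i, m_j) must divide a_i - a_j for every pair.
Merge one congruence at a time:
  Start: x ≡ 7 (mod 9).
  Combine with x ≡ 17 (mod 18): gcd(9, 18) = 9, and 17 - 7 = 10 is NOT divisible by 9.
    ⇒ system is inconsistent (no integer solution).

No solution (the system is inconsistent).


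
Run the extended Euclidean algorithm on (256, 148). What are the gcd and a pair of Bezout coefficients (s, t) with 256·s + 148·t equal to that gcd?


Euclidean algorithm on (256, 148) — divide until remainder is 0:
  256 = 1 · 148 + 108
  148 = 1 · 108 + 40
  108 = 2 · 40 + 28
  40 = 1 · 28 + 12
  28 = 2 · 12 + 4
  12 = 3 · 4 + 0
gcd(256, 148) = 4.
Track Bezout coefficients alongside the remainders: start with r₀ = 256 = a·1 + b·0 (s = 1, t = 0) and r₁ = 148 = a·0 + b·1 (s = 0, t = 1); each new remainder r_{k+1} = r_{k-1} − q_k·r_k inherits s_{k+1} = s_{k-1} − q_k·s_k, t_{k+1} = t_{k-1} − q_k·t_k, so r_k = a·s_k + b·t_k at every step:
  q = 1: r = 108, s = 1 − 1·0 = 1, t = 0 − 1·1 = -1  (check: 256·1 + 148·(-1) = 108)
  q = 1: r = 40, s = 0 − 1·1 = -1, t = 1 − 1·(-1) = 2  (check: 256·(-1) + 148·2 = 40)
  q = 2: r = 28, s = 1 − 2·(-1) = 3, t = -1 − 2·2 = -5  (check: 256·3 + 148·(-5) = 28)
  q = 1: r = 12, s = -1 − 1·3 = -4, t = 2 − 1·(-5) = 7  (check: 256·(-4) + 148·7 = 12)
  q = 2: r = 4, s = 3 − 2·(-4) = 11, t = -5 − 2·7 = -19  (check: 256·11 + 148·(-19) = 4)
The row with r = 4 (the gcd) gives the Bezout coefficients s = 11, t = -19.
Result: 256 · (11) + 148 · (-19) = 4.

gcd(256, 148) = 4; s = 11, t = -19 (check: 256·11 + 148·(-19) = 4).


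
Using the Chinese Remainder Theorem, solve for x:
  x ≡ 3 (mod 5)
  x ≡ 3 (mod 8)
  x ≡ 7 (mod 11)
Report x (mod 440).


Moduli 5, 8, 11 are pairwise coprime; by CRT there is a unique solution modulo M = 5 · 8 · 11 = 440.
Solve pairwise, accumulating the modulus:
  Start with x ≡ 3 (mod 5).
  Combine with x ≡ 3 (mod 8): since gcd(5, 8) = 1, we get a unique residue mod 40.
    Write x = 3 + 5·t and substitute into x ≡ 3 (mod 8): 5·t ≡ 3 − 3 = 0 (mod 8).
    The inverse of 5 mod 8 is 5 (since 5·5 = 25 = 3·8 + 1), so t ≡ 5·0 = 0 ≡ 0 (mod 8).
    Then x = 3 + 5·0 = 3, valid modulo lcm(5, 8) = 40: x ≡ 3 (mod 40).
  Combine with x ≡ 7 (mod 11): since gcd(40, 11) = 1, we get a unique residue mod 440.
    Write x = 3 + 40·t and substitute into x ≡ 7 (mod 11): 40·t ≡ 7 − 3 = 4 (mod 11).
    Reduce coefficients mod 11: 7·t ≡ 4 (mod 11).
    The inverse of 7 mod 11 is 8 (since 7·8 = 56 = 5·11 + 1), so t ≡ 8·4 = 32 ≡ 10 (mod 11).
    Then x = 3 + 40·10 = 403, valid modulo lcm(40, 11) = 440: x ≡ 403 (mod 440).
Verify: 403 mod 5 = 3 ✓, 403 mod 8 = 3 ✓, 403 mod 11 = 7 ✓.

x ≡ 403 (mod 440).


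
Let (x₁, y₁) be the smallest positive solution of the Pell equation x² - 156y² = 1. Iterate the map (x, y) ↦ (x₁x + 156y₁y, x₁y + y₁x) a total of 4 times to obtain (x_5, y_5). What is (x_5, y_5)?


Step 1: Find the fundamental solution (x₁, y₁) of x² - 156y² = 1.
  Expand √156 as a continued fraction. a₀ = ⌊√156⌋ = 12; iterate m_{k+1} = d_k·a_k − m_k, d_{k+1} = (156 − m_{k+1}²)/d_k, a_{k+1} = ⌊(a₀ + m_{k+1})/d_{k+1}⌋ (starting m₀ = 0, d₀ = 1), with convergents p_k = a_k·p_{k-1} + p_{k-2}, q_k = a_k·q_{k-1} + q_{k-2} (p₋₁ = 1, q₋₁ = 0):
  k = 0: a₀ = 12; p₀/q₀ = 12/1; p₀² − 156·q₀² = 144 − 156 = -12.
  k = 1: m = 12, d = 12, a = ⌊(12 + 12)/12⌋ = 2; p/q = (2·12 + 1)/(2·1 + 0) = 25/2; p² − 156·q² = 625 − 624 = 1.
  The first convergent with p² − 156·q² = 1 gives the fundamental solution (x₁, y₁) = (25, 2).
Step 2: Apply the recurrence (x_{n+1}, y_{n+1}) = (x₁x_n + 156y₁y_n, x₁y_n + y₁x_n) repeatedly.
  From (x_1, y_1) = (25, 2): x_2 = 25·25 + 156·2·2 = 1249; y_2 = 25·2 + 2·25 = 100.
  From (x_2, y_2) = (1249, 100): x_3 = 25·1249 + 156·2·100 = 62425; y_3 = 25·100 + 2·1249 = 4998.
  From (x_3, y_3) = (62425, 4998): x_4 = 25·62425 + 156·2·4998 = 3120001; y_4 = 25·4998 + 2·62425 = 249800.
  From (x_4, y_4) = (3120001, 249800): x_5 = 25·3120001 + 156·2·249800 = 155937625; y_5 = 25·249800 + 2·3120001 = 12485002.
Step 3: Verify x_5² - 156·y_5² = 24316542890640625 - 24316542890640624 = 1 (should be 1). ✓

(x_1, y_1) = (25, 2); (x_5, y_5) = (155937625, 12485002).


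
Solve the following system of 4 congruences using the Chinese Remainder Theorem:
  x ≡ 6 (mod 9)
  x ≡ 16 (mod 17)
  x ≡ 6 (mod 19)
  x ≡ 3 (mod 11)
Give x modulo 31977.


Product of moduli M = 9 · 17 · 19 · 11 = 31977.
Merge one congruence at a time:
  Start: x ≡ 6 (mod 9).
  Combine with x ≡ 16 (mod 17); new modulus lcm = 153.
    Write x = 6 + 9·t and substitute into x ≡ 16 (mod 17): 9·t ≡ 16 − 6 = 10 (mod 17).
    The inverse of 9 mod 17 is 2 (since 9·2 = 18 = 1·17 + 1), so t ≡ 2·10 = 20 ≡ 3 (mod 17).
    Then x = 6 + 9·3 = 33, valid modulo lcm(9, 17) = 153: x ≡ 33 (mod 153).
  Combine with x ≡ 6 (mod 19); new modulus lcm = 2907.
    Write x = 33 + 153·t and substitute into x ≡ 6 (mod 19): 153·t ≡ 6 − 33 = -27 (mod 19).
    Reduce coefficients mod 19: 1·t ≡ 11 (mod 19).
    So t ≡ 11 (mod 19).
    Then x = 33 + 153·11 = 1716, valid modulo lcm(153, 19) = 2907: x ≡ 1716 (mod 2907).
  Combine with x ≡ 3 (mod 11); new modulus lcm = 31977.
    Write x = 1716 + 2907·t and substitute into x ≡ 3 (mod 11): 2907·t ≡ 3 − 1716 = -1713 (mod 11).
    Reduce coefficients mod 11: 3·t ≡ 3 (mod 11).
    The inverse of 3 mod 11 is 4 (since 3·4 = 12 = 1·11 + 1), so t ≡ 4·3 = 12 ≡ 1 (mod 11).
    Then x = 1716 + 2907·1 = 4623, valid modulo lcm(2907, 11) = 31977: x ≡ 4623 (mod 31977).
Verify against each original: 4623 mod 9 = 6, 4623 mod 17 = 16, 4623 mod 19 = 6, 4623 mod 11 = 3.

x ≡ 4623 (mod 31977).


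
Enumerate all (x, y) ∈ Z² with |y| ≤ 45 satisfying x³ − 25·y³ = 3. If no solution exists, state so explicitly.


The equation is x³ - 25y³ = 3. For fixed y, x³ = 25·y³ + 3, so a solution requires the RHS to be a perfect cube.
Strategy: iterate y from -45 to 45, compute RHS = 25·y³ + 3, and check whether it is a (positive or negative) perfect cube.
Check small values of y:
  y = 0: RHS = 3 is not a perfect cube.
  y = 1: RHS = 28 is not a perfect cube.
  y = -1: RHS = -22 is not a perfect cube.
  y = 2: RHS = 203 is not a perfect cube.
  y = -2: RHS = -197 is not a perfect cube.
  y = 3: RHS = 678 is not a perfect cube.
  y = -3: RHS = -672 is not a perfect cube.
Continuing the search up to |y| = 45 finds no solutions either.
No (x, y) in the scanned range satisfies the equation.

No integer solutions with |y| ≤ 45.


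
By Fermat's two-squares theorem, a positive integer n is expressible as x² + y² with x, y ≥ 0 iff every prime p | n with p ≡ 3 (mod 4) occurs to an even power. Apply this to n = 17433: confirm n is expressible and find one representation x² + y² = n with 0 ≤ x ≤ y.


Step 1: Factor n = 17433 = 3^2 · 13 · 149.
Step 2: Check the mod-4 condition on each prime factor: 3 ≡ 3 (mod 4), exponent 2 (must be even); 13 ≡ 1 (mod 4), exponent 1; 149 ≡ 1 (mod 4), exponent 1.
All primes ≡ 3 (mod 4) appear to even exponent (or don't appear), so by the two-squares theorem n IS expressible as a sum of two squares.
Step 3: Build a representation. Group n = k² · m with k = 3 and m = 13 · 149 = 1937 (a product of primes ≡ 1 (mod 4)); a representation of m scales to one of n via (k·x)² + (k·y)² = k²(x² + y²). Each prime p ≡ 1 (mod 4) is itself a sum of two squares; find a² by testing p − a² for a perfect square:
  13: 13 − 1² = 12, 13 − 2² = 9 = 3² ⇒ 13 = 2² + 3².
  149: 149 − 1² = 148, 149 − 2² = 145, 149 − 3² = 140, 149 − 4² = 133, 149 − 5² = 124, 149 − 6² = 113, 149 − 7² = 100 = 10² ⇒ 149 = 7² + 10².
  Combine using the Brahmagupta–Fibonacci identity (a² + b²)(c² + d²) = (ac − bd)² + (ad + bc)² = (ac + bd)² + (ad − bc)²:
  13 · 149 = 1937: from (2² + 3²)(7² + 10²), take (2·7 − 3·10, 2·10 + 3·7) = (14 − 30, 20 + 21) = (-16, 41); dropping signs (only squares matter) gives (16, 41); check 16² + 41² = 256 + 1681 = 1937 ✓.
  Scale by k = 3: (3·16, 3·41) = (48, 123).
Step 4: Order so x ≤ y and verify: 48² + 123² = 2304 + 15129 = 17433 = n. ✓

n = 17433 = 48² + 123² (one valid representation with x ≤ y).


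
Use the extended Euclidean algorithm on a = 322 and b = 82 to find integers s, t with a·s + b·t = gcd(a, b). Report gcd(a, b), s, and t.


Euclidean algorithm on (322, 82) — divide until remainder is 0:
  322 = 3 · 82 + 76
  82 = 1 · 76 + 6
  76 = 12 · 6 + 4
  6 = 1 · 4 + 2
  4 = 2 · 2 + 0
gcd(322, 82) = 2.
Track Bezout coefficients alongside the remainders: start with r₀ = 322 = a·1 + b·0 (s = 1, t = 0) and r₁ = 82 = a·0 + b·1 (s = 0, t = 1); each new remainder r_{k+1} = r_{k-1} − q_k·r_k inherits s_{k+1} = s_{k-1} − q_k·s_k, t_{k+1} = t_{k-1} − q_k·t_k, so r_k = a·s_k + b·t_k at every step:
  q = 3: r = 76, s = 1 − 3·0 = 1, t = 0 − 3·1 = -3  (check: 322·1 + 82·(-3) = 76)
  q = 1: r = 6, s = 0 − 1·1 = -1, t = 1 − 1·(-3) = 4  (check: 322·(-1) + 82·4 = 6)
  q = 12: r = 4, s = 1 − 12·(-1) = 13, t = -3 − 12·4 = -51  (check: 322·13 + 82·(-51) = 4)
  q = 1: r = 2, s = -1 − 1·13 = -14, t = 4 − 1·(-51) = 55  (check: 322·(-14) + 82·55 = 2)
The row with r = 2 (the gcd) gives the Bezout coefficients s = -14, t = 55.
Result: 322 · (-14) + 82 · (55) = 2.

gcd(322, 82) = 2; s = -14, t = 55 (check: 322·(-14) + 82·55 = 2).


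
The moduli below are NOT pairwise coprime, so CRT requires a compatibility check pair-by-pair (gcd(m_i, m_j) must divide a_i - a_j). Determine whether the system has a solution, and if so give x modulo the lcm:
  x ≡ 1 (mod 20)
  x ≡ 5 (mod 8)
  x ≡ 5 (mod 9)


Moduli 20, 8, 9 are not pairwise coprime, so CRT works modulo lcm(m_i) when all pairwise compatibility conditions hold.
Pairwise compatibility: gcd(m_i, m_j) must divide a_i - a_j for every pair.
Merge one congruence at a time:
  Start: x ≡ 1 (mod 20).
  Combine with x ≡ 5 (mod 8): gcd(20, 8) = 4; 5 - 1 = 4, which IS divisible by 4, so compatible.
    Write x = 1 + 20·t and substitute into x ≡ 5 (mod 8): 20·t ≡ 5 − 1 = 4 (mod 8).
    Divide the congruence (and modulus) by g = 4: 5·t ≡ 1 (mod 2).
    Reduce coefficients mod 2: 1·t ≡ 1 (mod 2).
    So t ≡ 1 (mod 2).
    Then x = 1 + 20·1 = 21, valid modulo lcm(20, 8) = 40: x ≡ 21 (mod 40).
  Combine with x ≡ 5 (mod 9): gcd(40, 9) = 1; 5 - 21 = -16, which IS divisible by 1, so compatible.
    Write x = 21 + 40·t and substitute into x ≡ 5 (mod 9): 40·t ≡ 5 − 21 = -16 (mod 9).
    Reduce coefficients mod 9: 4·t ≡ 2 (mod 9).
    The inverse of 4 mod 9 is 7 (since 4·7 = 28 = 3·9 + 1), so t ≡ 7·2 = 14 ≡ 5 (mod 9).
    Then x = 21 + 40·5 = 221, valid modulo lcm(40, 9) = 360: x ≡ 221 (mod 360).
Verify: 221 mod 20 = 1, 221 mod 8 = 5, 221 mod 9 = 5.

x ≡ 221 (mod 360).


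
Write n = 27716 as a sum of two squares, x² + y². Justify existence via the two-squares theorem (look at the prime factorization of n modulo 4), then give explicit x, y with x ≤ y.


Step 1: Factor n = 27716 = 2^2 · 13^2 · 41.
Step 2: Check the mod-4 condition on each prime factor: 2 = 2 (special); 13 ≡ 1 (mod 4), exponent 2; 41 ≡ 1 (mod 4), exponent 1.
All primes ≡ 3 (mod 4) appear to even exponent (or don't appear), so by the two-squares theorem n IS expressible as a sum of two squares.
Step 3: Build a representation. Group n = k² · m with k = 2 and m = 13 · 13 · 41 = 6929 (a product of primes ≡ 1 (mod 4)); a representation of m scales to one of n via (k·x)² + (k·y)² = k²(x² + y²). Each prime p ≡ 1 (mod 4) is itself a sum of two squares; find a² by testing p − a² for a perfect square:
  13: 13 − 1² = 12, 13 − 2² = 9 = 3² ⇒ 13 = 2² + 3².
  41: 41 − 1² = 40, 41 − 2² = 37, 41 − 3² = 32, 41 − 4² = 25 = 5² ⇒ 41 = 4² + 5².
  Combine using the Brahmagupta–Fibonacci identity (a² + b²)(c² + d²) = (ac − bd)² + (ad + bc)² = (ac + bd)² + (ad − bc)²:
  13 · 13 = 169: from (2² + 3²)(2² + 3²), take (2·2 − 3·3, 2·3 + 3·2) = (4 − 9, 6 + 6) = (-5, 12); dropping signs (only squares matter) gives (5, 12); check 5² + 12² = 25 + 144 = 169 ✓.
  169 · 41 = 6929: from (5² + 12²)(4² + 5²), take (5·4 − 12·5, 5·5 + 12·4) = (20 − 60, 25 + 48) = (-40, 73); dropping signs (only squares matter) gives (40, 73); check 40² + 73² = 1600 + 5329 = 6929 ✓.
  Scale by k = 2: (2·40, 2·73) = (80, 146).
Step 4: Order so x ≤ y and verify: 80² + 146² = 6400 + 21316 = 27716 = n. ✓

n = 27716 = 80² + 146² (one valid representation with x ≤ y).


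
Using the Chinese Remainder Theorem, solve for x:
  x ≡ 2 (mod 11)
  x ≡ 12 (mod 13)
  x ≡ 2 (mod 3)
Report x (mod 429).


Moduli 11, 13, 3 are pairwise coprime; by CRT there is a unique solution modulo M = 11 · 13 · 3 = 429.
Solve pairwise, accumulating the modulus:
  Start with x ≡ 2 (mod 11).
  Combine with x ≡ 12 (mod 13): since gcd(11, 13) = 1, we get a unique residue mod 143.
    Write x = 2 + 11·t and substitute into x ≡ 12 (mod 13): 11·t ≡ 12 − 2 = 10 (mod 13).
    The inverse of 11 mod 13 is 6 (since 11·6 = 66 = 5·13 + 1), so t ≡ 6·10 = 60 ≡ 8 (mod 13).
    Then x = 2 + 11·8 = 90, valid modulo lcm(11, 13) = 143: x ≡ 90 (mod 143).
  Combine with x ≡ 2 (mod 3): since gcd(143, 3) = 1, we get a unique residue mod 429.
    Write x = 90 + 143·t and substitute into x ≡ 2 (mod 3): 143·t ≡ 2 − 90 = -88 (mod 3).
    Reduce coefficients mod 3: 2·t ≡ 2 (mod 3).
    The inverse of 2 mod 3 is 2 (since 2·2 = 4 = 1·3 + 1), so t ≡ 2·2 = 4 ≡ 1 (mod 3).
    Then x = 90 + 143·1 = 233, valid modulo lcm(143, 3) = 429: x ≡ 233 (mod 429).
Verify: 233 mod 11 = 2 ✓, 233 mod 13 = 12 ✓, 233 mod 3 = 2 ✓.

x ≡ 233 (mod 429).


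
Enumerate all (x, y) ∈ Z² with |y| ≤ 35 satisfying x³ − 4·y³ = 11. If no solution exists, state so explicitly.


The equation is x³ - 4y³ = 11. For fixed y, x³ = 4·y³ + 11, so a solution requires the RHS to be a perfect cube.
Strategy: iterate y from -35 to 35, compute RHS = 4·y³ + 11, and check whether it is a (positive or negative) perfect cube.
Check small values of y:
  y = 0: RHS = 11 is not a perfect cube.
  y = 1: RHS = 15 is not a perfect cube.
  y = -1: RHS = 7 is not a perfect cube.
  y = 2: RHS = 43 is not a perfect cube.
  y = -2: RHS = -21 is not a perfect cube.
  y = 3: RHS = 119 is not a perfect cube.
  y = -3: RHS = -97 is not a perfect cube.
Continuing the search up to |y| = 35 finds no solutions either.
No (x, y) in the scanned range satisfies the equation.

No integer solutions with |y| ≤ 35.


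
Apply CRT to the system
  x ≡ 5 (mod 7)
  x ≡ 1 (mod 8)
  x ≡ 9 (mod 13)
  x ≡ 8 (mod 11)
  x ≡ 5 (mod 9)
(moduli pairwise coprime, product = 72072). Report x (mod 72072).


Product of moduli M = 7 · 8 · 13 · 11 · 9 = 72072.
Merge one congruence at a time:
  Start: x ≡ 5 (mod 7).
  Combine with x ≡ 1 (mod 8); new modulus lcm = 56.
    Write x = 5 + 7·t and substitute into x ≡ 1 (mod 8): 7·t ≡ 1 − 5 = -4 (mod 8).
    Reduce coefficients mod 8: 7·t ≡ 4 (mod 8).
    The inverse of 7 mod 8 is 7 (since 7·7 = 49 = 6·8 + 1), so t ≡ 7·4 = 28 ≡ 4 (mod 8).
    Then x = 5 + 7·4 = 33, valid modulo lcm(7, 8) = 56: x ≡ 33 (mod 56).
  Combine with x ≡ 9 (mod 13); new modulus lcm = 728.
    Write x = 33 + 56·t and substitute into x ≡ 9 (mod 13): 56·t ≡ 9 − 33 = -24 (mod 13).
    Reduce coefficients mod 13: 4·t ≡ 2 (mod 13).
    The inverse of 4 mod 13 is 10 (since 4·10 = 40 = 3·13 + 1), so t ≡ 10·2 = 20 ≡ 7 (mod 13).
    Then x = 33 + 56·7 = 425, valid modulo lcm(56, 13) = 728: x ≡ 425 (mod 728).
  Combine with x ≡ 8 (mod 11); new modulus lcm = 8008.
    Write x = 425 + 728·t and substitute into x ≡ 8 (mod 11): 728·t ≡ 8 − 425 = -417 (mod 11).
    Reduce coefficients mod 11: 2·t ≡ 1 (mod 11).
    The inverse of 2 mod 11 is 6 (since 2·6 = 12 = 1·11 + 1), so t ≡ 6·1 = 6 ≡ 6 (mod 11).
    Then x = 425 + 728·6 = 4793, valid modulo lcm(728, 11) = 8008: x ≡ 4793 (mod 8008).
  Combine with x ≡ 5 (mod 9); new modulus lcm = 72072.
    Write x = 4793 + 8008·t and substitute into x ≡ 5 (mod 9): 8008·t ≡ 5 − 4793 = -4788 (mod 9).
    Reduce coefficients mod 9: 7·t ≡ 0 (mod 9).
    The inverse of 7 mod 9 is 4 (since 7·4 = 28 = 3·9 + 1), so t ≡ 4·0 = 0 ≡ 0 (mod 9).
    Then x = 4793 + 8008·0 = 4793, valid modulo lcm(8008, 9) = 72072: x ≡ 4793 (mod 72072).
Verify against each original: 4793 mod 7 = 5, 4793 mod 8 = 1, 4793 mod 13 = 9, 4793 mod 11 = 8, 4793 mod 9 = 5.

x ≡ 4793 (mod 72072).


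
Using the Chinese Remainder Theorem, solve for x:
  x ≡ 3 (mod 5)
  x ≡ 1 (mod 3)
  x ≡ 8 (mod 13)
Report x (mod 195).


Moduli 5, 3, 13 are pairwise coprime; by CRT there is a unique solution modulo M = 5 · 3 · 13 = 195.
Solve pairwise, accumulating the modulus:
  Start with x ≡ 3 (mod 5).
  Combine with x ≡ 1 (mod 3): since gcd(5, 3) = 1, we get a unique residue mod 15.
    Write x = 3 + 5·t and substitute into x ≡ 1 (mod 3): 5·t ≡ 1 − 3 = -2 (mod 3).
    Reduce coefficients mod 3: 2·t ≡ 1 (mod 3).
    The inverse of 2 mod 3 is 2 (since 2·2 = 4 = 1·3 + 1), so t ≡ 2·1 = 2 ≡ 2 (mod 3).
    Then x = 3 + 5·2 = 13, valid modulo lcm(5, 3) = 15: x ≡ 13 (mod 15).
  Combine with x ≡ 8 (mod 13): since gcd(15, 13) = 1, we get a unique residue mod 195.
    Write x = 13 + 15·t and substitute into x ≡ 8 (mod 13): 15·t ≡ 8 − 13 = -5 (mod 13).
    Reduce coefficients mod 13: 2·t ≡ 8 (mod 13).
    The inverse of 2 mod 13 is 7 (since 2·7 = 14 = 1·13 + 1), so t ≡ 7·8 = 56 ≡ 4 (mod 13).
    Then x = 13 + 15·4 = 73, valid modulo lcm(15, 13) = 195: x ≡ 73 (mod 195).
Verify: 73 mod 5 = 3 ✓, 73 mod 3 = 1 ✓, 73 mod 13 = 8 ✓.

x ≡ 73 (mod 195).
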